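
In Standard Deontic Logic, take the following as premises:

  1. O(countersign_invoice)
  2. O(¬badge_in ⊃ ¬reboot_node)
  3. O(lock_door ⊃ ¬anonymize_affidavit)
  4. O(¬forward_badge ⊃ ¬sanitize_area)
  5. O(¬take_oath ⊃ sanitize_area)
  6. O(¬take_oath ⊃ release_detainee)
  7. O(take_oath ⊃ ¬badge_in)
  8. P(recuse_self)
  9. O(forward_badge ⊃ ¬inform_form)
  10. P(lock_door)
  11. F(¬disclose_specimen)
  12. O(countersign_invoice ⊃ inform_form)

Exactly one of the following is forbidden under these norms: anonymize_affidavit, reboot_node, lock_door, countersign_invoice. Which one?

Premise 1 gives O(countersign_invoice).
From O(countersign_invoice) and premise 12, O(countersign_invoice ⊃ inform_form), we obtain O(inform_form).
The contrapositive of premise 9 (O(forward_badge ⊃ ¬inform_form)) is O(inform_form ⊃ ¬forward_badge), and O(inform_form) is already established, so O(¬forward_badge).
Premise 4 is O(¬forward_badge ⊃ ¬sanitize_area); since O(¬forward_badge), deontic closure gives O(¬sanitize_area).
Premise 5 is O(¬take_oath ⊃ sanitize_area); contrapositively O(¬sanitize_area ⊃ take_oath). Since O(¬sanitize_area) holds, K gives O(take_oath).
From O(take_oath) and premise 7, O(take_oath ⊃ ¬badge_in), we obtain O(¬badge_in).
From O(¬badge_in) and premise 2, O(¬badge_in ⊃ ¬reboot_node), we obtain O(¬reboot_node).
So O(¬reboot_node) holds, i.e. reboot_node is forbidden. None of the other listed options is forbidden under the premises.

reboot_node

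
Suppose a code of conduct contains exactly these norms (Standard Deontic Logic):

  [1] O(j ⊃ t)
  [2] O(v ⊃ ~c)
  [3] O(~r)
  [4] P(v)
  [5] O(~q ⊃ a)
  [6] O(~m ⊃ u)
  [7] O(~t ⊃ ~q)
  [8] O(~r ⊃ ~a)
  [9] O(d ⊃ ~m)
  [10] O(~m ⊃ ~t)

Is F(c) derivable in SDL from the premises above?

Premise 2 is O(v ⊃ ~c), but O(v) is not derivable from the premises (the permission P(v) asserts only ~O(~v), not O(v)), so it does not yield O(~c).
No other premise forces O(~c). An ideal world satisfying every premise can still have c true, so F(c) is not derivable.

No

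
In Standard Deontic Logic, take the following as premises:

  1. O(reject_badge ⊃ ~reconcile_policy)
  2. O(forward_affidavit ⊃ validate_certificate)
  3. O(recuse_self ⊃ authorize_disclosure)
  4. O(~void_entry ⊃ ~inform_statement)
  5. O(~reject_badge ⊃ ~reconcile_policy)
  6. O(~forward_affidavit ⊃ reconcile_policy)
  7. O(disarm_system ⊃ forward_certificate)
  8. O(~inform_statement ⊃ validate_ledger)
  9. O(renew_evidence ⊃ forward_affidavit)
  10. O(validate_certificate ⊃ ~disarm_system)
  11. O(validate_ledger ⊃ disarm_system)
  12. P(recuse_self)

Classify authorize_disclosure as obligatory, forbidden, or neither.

Premise 3 is O(recuse_self ⊃ authorize_disclosure), but O(recuse_self) is not derivable from the premises (the permission P(recuse_self) asserts only ~O(~recuse_self), not O(recuse_self)), so it does not yield O(authorize_disclosure).
No premise or chain of K-axiom applications forces O(authorize_disclosure), and none forces O(~authorize_disclosure). So authorize_disclosure is neither obligatory nor forbidden under these norms.

Neither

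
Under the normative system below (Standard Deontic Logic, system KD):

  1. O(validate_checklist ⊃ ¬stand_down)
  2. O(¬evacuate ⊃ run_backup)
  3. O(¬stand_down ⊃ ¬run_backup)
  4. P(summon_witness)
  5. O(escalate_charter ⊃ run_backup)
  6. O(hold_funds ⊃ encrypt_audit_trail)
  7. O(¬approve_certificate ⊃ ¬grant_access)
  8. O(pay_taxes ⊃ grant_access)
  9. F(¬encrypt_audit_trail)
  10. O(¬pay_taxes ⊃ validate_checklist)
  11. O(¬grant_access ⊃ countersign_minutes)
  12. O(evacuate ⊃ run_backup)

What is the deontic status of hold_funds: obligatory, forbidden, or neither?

Neither

Premise 6 is O(hold_funds ⊃ encrypt_audit_trail); even if O(encrypt_audit_trail) held, inferring O(hold_funds) would be affirming the consequent — invalid.
No premise or chain of K-axiom applications forces O(hold_funds), and none forces O(¬hold_funds). So hold_funds is neither obligatory nor forbidden under these norms.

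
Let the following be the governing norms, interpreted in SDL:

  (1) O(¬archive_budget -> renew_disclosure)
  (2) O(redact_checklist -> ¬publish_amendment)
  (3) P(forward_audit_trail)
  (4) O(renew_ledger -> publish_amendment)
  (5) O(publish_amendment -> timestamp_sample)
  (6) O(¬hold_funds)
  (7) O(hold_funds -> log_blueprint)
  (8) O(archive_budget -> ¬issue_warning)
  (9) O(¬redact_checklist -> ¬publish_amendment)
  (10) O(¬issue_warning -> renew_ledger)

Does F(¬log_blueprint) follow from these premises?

No

Premise 7 is O(hold_funds -> log_blueprint), but O(hold_funds) is not derivable from the premises, so it does not yield O(log_blueprint).
No other premise forces O(log_blueprint). An ideal world satisfying every premise can still have ¬log_blueprint true, so F(¬log_blueprint) is not derivable.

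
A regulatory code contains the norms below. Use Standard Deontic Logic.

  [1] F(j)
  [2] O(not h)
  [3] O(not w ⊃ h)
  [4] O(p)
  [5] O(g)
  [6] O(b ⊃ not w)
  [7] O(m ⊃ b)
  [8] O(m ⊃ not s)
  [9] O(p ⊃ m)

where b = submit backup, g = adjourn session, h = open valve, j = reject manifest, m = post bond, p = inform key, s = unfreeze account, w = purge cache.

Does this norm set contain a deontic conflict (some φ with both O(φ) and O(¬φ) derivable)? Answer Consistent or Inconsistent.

Premise 2 states O(not h) outright.
The contrapositive of premise 3 (O(not w ⊃ h)) is O(not h ⊃ w), and O(not h) is already established, so O(w).
Premise 6, O(b ⊃ not w), contraposes to O(w ⊃ not b); with O(w) we get O(not b).
The contrapositive of premise 7 (O(m ⊃ b)) is O(not b ⊃ not m), and O(not b) is already established, so O(not m).
Premise 9, O(p ⊃ m), contraposes to O(not m ⊃ not p); with O(not m) we get O(not p).
Yet premise 4 states O(p).
We now have both O(not p) and O(p) — p is simultaneously obligatory and forbidden, violating the D-axiom.

Inconsistent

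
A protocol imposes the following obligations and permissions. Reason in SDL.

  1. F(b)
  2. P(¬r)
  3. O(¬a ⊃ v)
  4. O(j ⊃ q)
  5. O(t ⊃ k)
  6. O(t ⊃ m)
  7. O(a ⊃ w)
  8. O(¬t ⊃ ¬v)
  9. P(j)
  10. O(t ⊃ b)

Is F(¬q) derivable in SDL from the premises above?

No

Premise 4 is O(j ⊃ q), but O(j) is not derivable from the premises (the permission P(j) asserts only ¬O(¬j), not O(j)), so it does not yield O(q).
No other premise forces O(q). An ideal world satisfying every premise can still have ¬q true, so F(¬q) is not derivable.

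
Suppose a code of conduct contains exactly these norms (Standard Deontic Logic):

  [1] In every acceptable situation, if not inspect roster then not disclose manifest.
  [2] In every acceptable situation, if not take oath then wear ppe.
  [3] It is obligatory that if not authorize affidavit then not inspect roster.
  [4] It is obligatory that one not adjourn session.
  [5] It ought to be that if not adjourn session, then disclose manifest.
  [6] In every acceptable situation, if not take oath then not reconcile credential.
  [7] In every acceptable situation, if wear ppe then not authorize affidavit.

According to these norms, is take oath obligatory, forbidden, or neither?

From premise 4 we have O(¬adjourn_session).
With premise 5, O(¬adjourn_session → disclose_manifest), the K-axiom yields O(disclose_manifest).
The contrapositive of premise 1 (O(¬inspect_roster → ¬disclose_manifest)) is O(disclose_manifest → inspect_roster), and O(disclose_manifest) is already established, so O(inspect_roster).
The contrapositive of premise 3 (O(¬authorize_affidavit → ¬inspect_roster)) is O(inspect_roster → authorize_affidavit), and O(inspect_roster) is already established, so O(authorize_affidavit).
Premise 7, O(wear_ppe → ¬authorize_affidavit), contraposes to O(authorize_affidavit → ¬wear_ppe); with O(authorize_affidavit) we get O(¬wear_ppe).
Premise 2, O(¬take_oath → wear_ppe), contraposes to O(¬wear_ppe → take_oath); with O(¬wear_ppe) we get O(take_oath).
Premise 6 does not contribute to this derivation.
Hence take_oath is obligatory.

Obligatory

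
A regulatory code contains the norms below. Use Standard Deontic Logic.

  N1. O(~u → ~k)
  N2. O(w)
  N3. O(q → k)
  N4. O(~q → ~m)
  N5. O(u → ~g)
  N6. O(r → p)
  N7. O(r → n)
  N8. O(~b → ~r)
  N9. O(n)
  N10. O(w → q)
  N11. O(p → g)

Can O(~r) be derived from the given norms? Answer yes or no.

Yes

From premise 2 we have O(w).
Applying K to premise 10 (O(w → q)) and O(w) yields O(q).
Applying K to premise 3 (O(q → k)) and O(q) yields O(k).
Premise 1 is O(~u → ~k); contrapositively O(k → u). Since O(k) holds, K gives O(u).
From O(u) and premise 5, O(u → ~g), we obtain O(~g).
The contrapositive of premise 11 (O(p → g)) is O(~g → ~p), and O(~g) is already established, so O(~p).
Premise 6, O(r → p), contraposes to O(~p → ~r); with O(~p) we get O(~r).
Premises 4, 7, 8, 9 do not contribute to this derivation.
So O(~r) follows.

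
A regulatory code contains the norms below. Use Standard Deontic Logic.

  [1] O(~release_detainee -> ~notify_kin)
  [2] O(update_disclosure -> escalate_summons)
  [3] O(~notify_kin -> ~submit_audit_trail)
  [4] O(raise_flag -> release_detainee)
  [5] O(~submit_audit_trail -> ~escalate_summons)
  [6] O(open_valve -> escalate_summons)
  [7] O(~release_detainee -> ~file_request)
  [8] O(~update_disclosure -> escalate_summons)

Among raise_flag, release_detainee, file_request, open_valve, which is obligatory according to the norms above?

By case analysis on ~update_disclosure: premise 8 gives O(~update_disclosure -> escalate_summons) and premise 2 gives O(update_disclosure -> escalate_summons), so O(escalate_summons) either way.
The contrapositive of premise 5 (O(~submit_audit_trail -> ~escalate_summons)) is O(escalate_summons -> submit_audit_trail), and O(escalate_summons) is already established, so O(submit_audit_trail).
The contrapositive of premise 3 (O(~notify_kin -> ~submit_audit_trail)) is O(submit_audit_trail -> notify_kin), and O(submit_audit_trail) is already established, so O(notify_kin).
Premise 1 is O(~release_detainee -> ~notify_kin); contrapositively O(notify_kin -> release_detainee). Since O(notify_kin) holds, K gives O(release_detainee).
So O(release_detainee) holds — release_detainee is obligatory. None of the other listed options is made obligatory by any chain of premises.

release_detainee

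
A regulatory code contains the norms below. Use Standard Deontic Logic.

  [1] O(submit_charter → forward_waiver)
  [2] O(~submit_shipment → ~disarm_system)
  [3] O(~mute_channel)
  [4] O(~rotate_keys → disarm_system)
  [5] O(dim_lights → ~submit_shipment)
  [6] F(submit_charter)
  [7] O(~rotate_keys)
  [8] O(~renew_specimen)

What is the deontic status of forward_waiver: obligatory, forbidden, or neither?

Premise 1 is O(submit_charter → forward_waiver), but O(submit_charter) is not derivable from the premises, so it does not yield O(forward_waiver).
No premise or chain of K-axiom applications forces O(forward_waiver), and none forces O(~forward_waiver). So forward_waiver is neither obligatory nor forbidden under these norms.

Neither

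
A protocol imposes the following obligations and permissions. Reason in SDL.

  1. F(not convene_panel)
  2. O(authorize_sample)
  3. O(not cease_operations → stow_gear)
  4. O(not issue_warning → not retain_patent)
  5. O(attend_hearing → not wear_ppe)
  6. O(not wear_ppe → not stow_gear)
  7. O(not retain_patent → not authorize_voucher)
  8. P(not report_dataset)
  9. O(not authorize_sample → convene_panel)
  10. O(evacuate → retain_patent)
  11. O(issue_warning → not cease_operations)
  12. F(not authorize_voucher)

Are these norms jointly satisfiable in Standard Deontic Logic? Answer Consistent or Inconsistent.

Premise 9 is O(not authorize_sample → convene_panel); even if O(convene_panel) held, inferring O(not authorize_sample) would be affirming the consequent — invalid.
So O(not authorize_sample) is not derivable, and the apparent clash with O(authorize_sample) does not arise.
A world satisfying every obligation exists (e.g. attend_hearing=false, authorize_sample=true, authorize_voucher=true, cease_operations=false, convene_panel=true, evacuate=false, issue_warning=true, report_dataset=false, retain_patent=true, stow_gear=true, wear_ppe=true); no atom is both obligatory and forbidden, so the set is consistent.

Consistent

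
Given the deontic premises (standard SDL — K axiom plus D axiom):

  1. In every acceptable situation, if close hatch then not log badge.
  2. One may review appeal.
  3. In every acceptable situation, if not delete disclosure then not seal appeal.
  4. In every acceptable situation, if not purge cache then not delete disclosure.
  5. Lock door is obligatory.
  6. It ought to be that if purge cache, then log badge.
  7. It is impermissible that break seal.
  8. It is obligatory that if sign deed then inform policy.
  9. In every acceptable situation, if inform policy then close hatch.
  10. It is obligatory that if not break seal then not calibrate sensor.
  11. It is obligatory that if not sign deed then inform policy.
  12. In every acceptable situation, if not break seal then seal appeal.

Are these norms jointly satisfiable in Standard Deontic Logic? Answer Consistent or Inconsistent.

Inconsistent

Premises 8 and 11 cover both cases: O(sign_deed → inform_policy) and O(¬sign_deed → inform_policy). Since sign_deed ∨ ¬sign_deed is a tautology, O(inform_policy) follows.
Premise 9 is O(inform_policy → close_hatch); since O(inform_policy), deontic closure gives O(close_hatch).
Applying K to premise 1 (O(close_hatch → ¬log_badge)) and O(close_hatch) yields O(¬log_badge).
The contrapositive of premise 6 (O(purge_cache → log_badge)) is O(¬log_badge → ¬purge_cache), and O(¬log_badge) is already established, so O(¬purge_cache).
With premise 4, O(¬purge_cache → ¬delete_disclosure), the K-axiom yields O(¬delete_disclosure).
With premise 3, O(¬delete_disclosure → ¬seal_appeal), the K-axiom yields O(¬seal_appeal).
Premise 12 is O(¬break_seal → seal_appeal); contrapositively O(¬seal_appeal → break_seal). Since O(¬seal_appeal) holds, K gives O(break_seal).
Yet premise 7 is F(break_seal), i.e. O(¬break_seal).
We now have both O(break_seal) and O(¬break_seal) — break_seal is simultaneously obligatory and forbidden, violating the D-axiom.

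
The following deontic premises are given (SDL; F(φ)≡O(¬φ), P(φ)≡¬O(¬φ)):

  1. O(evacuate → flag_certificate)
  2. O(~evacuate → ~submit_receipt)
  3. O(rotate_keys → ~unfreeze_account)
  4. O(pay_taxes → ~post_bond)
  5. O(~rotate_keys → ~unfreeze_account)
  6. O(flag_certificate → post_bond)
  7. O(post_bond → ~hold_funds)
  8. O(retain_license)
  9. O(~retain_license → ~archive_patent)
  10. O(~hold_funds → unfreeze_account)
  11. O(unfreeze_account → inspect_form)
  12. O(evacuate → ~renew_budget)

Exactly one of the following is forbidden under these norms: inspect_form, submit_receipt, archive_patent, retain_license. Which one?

submit_receipt

Premises 5 and 3 cover both cases: O(~rotate_keys → ~unfreeze_account) and O(rotate_keys → ~unfreeze_account). Since ~rotate_keys ∨ rotate_keys is a tautology, O(~unfreeze_account) follows.
Premise 10, O(~hold_funds → unfreeze_account), contraposes to O(~unfreeze_account → hold_funds); with O(~unfreeze_account) we get O(hold_funds).
The contrapositive of premise 7 (O(post_bond → ~hold_funds)) is O(hold_funds → ~post_bond), and O(hold_funds) is already established, so O(~post_bond).
Premise 6, O(flag_certificate → post_bond), contraposes to O(~post_bond → ~flag_certificate); with O(~post_bond) we get O(~flag_certificate).
The contrapositive of premise 1 (O(evacuate → flag_certificate)) is O(~flag_certificate → ~evacuate), and O(~flag_certificate) is already established, so O(~evacuate).
Applying K to premise 2 (O(~evacuate → ~submit_receipt)) and O(~evacuate) yields O(~submit_receipt).
So O(~submit_receipt) holds, i.e. submit_receipt is forbidden. None of the other listed options is forbidden under the premises.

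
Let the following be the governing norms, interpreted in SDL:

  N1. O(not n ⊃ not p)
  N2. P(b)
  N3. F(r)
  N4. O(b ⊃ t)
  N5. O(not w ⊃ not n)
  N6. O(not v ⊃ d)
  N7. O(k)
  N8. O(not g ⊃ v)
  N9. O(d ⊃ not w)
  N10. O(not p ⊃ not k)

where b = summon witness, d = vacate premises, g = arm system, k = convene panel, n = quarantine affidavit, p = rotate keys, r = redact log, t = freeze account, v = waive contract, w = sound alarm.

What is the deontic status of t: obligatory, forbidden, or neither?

Neither

Premise 4 is O(b ⊃ t), but O(b) is not derivable from the premises (the permission P(b) asserts only not O(not b), not O(b)), so it does not yield O(t).
No premise or chain of K-axiom applications forces O(t), and none forces O(not t). So t is neither obligatory nor forbidden under these norms.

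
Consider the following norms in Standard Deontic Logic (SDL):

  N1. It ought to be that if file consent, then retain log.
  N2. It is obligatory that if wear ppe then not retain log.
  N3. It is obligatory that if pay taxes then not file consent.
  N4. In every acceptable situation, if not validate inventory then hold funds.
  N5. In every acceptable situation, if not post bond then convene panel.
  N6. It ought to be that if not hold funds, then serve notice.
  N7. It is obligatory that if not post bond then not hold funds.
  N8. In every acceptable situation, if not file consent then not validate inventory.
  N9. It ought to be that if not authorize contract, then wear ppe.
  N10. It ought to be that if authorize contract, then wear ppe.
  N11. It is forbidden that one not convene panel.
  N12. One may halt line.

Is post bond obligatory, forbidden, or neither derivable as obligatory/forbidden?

Obligatory

Premises 10 and 9 cover both cases: O(authorize_contract → wear_ppe) and O(¬authorize_contract → wear_ppe). Since authorize_contract ∨ ¬authorize_contract is a tautology, O(wear_ppe) follows.
With premise 2, O(wear_ppe → ¬retain_log), the K-axiom yields O(¬retain_log).
The contrapositive of premise 1 (O(file_consent → retain_log)) is O(¬retain_log → ¬file_consent), and O(¬retain_log) is already established, so O(¬file_consent).
From O(¬file_consent) and premise 8, O(¬file_consent → ¬validate_inventory), we obtain O(¬validate_inventory).
Premise 4 is O(¬validate_inventory → hold_funds); since O(¬validate_inventory), deontic closure gives O(hold_funds).
Premise 7 is O(¬post_bond → ¬hold_funds); contrapositively O(hold_funds → post_bond). Since O(hold_funds) holds, K gives O(post_bond).
Premises 3, 5, 6, 11, 12 do not contribute to this derivation.
Hence post_bond is obligatory.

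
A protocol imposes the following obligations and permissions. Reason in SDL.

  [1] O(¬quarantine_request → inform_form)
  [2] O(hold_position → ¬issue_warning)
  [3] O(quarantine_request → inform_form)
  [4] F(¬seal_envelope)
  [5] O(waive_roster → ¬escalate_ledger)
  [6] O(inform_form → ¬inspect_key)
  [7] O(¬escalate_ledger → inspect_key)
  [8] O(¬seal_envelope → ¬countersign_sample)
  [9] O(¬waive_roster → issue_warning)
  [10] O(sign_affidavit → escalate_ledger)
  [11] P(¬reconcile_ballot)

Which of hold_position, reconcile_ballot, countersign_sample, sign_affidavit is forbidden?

Premises 1 and 3 cover both cases: O(¬quarantine_request → inform_form) and O(quarantine_request → inform_form). Since ¬quarantine_request ∨ quarantine_request is a tautology, O(inform_form) follows.
With premise 6, O(inform_form → ¬inspect_key), the K-axiom yields O(¬inspect_key).
The contrapositive of premise 7 (O(¬escalate_ledger → inspect_key)) is O(¬inspect_key → escalate_ledger), and O(¬inspect_key) is already established, so O(escalate_ledger).
Premise 5, O(waive_roster → ¬escalate_ledger), contraposes to O(escalate_ledger → ¬waive_roster); with O(escalate_ledger) we get O(¬waive_roster).
Premise 9 is O(¬waive_roster → issue_warning); since O(¬waive_roster), deontic closure gives O(issue_warning).
The contrapositive of premise 2 (O(hold_position → ¬issue_warning)) is O(issue_warning → ¬hold_position), and O(issue_warning) is already established, so O(¬hold_position).
So O(¬hold_position) holds, i.e. hold_position is forbidden. None of the other listed options is forbidden under the premises.

hold_position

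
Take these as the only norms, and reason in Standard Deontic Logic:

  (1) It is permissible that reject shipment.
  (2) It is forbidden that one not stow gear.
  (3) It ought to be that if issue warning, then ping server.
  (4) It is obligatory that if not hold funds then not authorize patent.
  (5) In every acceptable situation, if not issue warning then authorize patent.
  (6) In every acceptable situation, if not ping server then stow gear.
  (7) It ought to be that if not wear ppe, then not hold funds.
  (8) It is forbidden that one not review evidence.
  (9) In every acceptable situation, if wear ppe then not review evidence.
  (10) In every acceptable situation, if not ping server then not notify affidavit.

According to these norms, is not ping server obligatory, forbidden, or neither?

Forbidden

F(¬review_evidence) at premise 8 means O(review_evidence).
Premise 9 is O(wear_ppe → ¬review_evidence); contrapositively O(review_evidence → ¬wear_ppe). Since O(review_evidence) holds, K gives O(¬wear_ppe).
Premise 7 is O(¬wear_ppe → ¬hold_funds); since O(¬wear_ppe), deontic closure gives O(¬hold_funds).
Applying K to premise 4 (O(¬hold_funds → ¬authorize_patent)) and O(¬hold_funds) yields O(¬authorize_patent).
Premise 5, O(¬issue_warning → authorize_patent), contraposes to O(¬authorize_patent → issue_warning); with O(¬authorize_patent) we get O(issue_warning).
Premise 3 is O(issue_warning → ping_server); since O(issue_warning), deontic closure gives O(ping_server).
Premises 1, 2, 6, 10 do not contribute to this derivation.
Thus O(ping_server), which is F(¬ping_server): ¬ping_server is forbidden.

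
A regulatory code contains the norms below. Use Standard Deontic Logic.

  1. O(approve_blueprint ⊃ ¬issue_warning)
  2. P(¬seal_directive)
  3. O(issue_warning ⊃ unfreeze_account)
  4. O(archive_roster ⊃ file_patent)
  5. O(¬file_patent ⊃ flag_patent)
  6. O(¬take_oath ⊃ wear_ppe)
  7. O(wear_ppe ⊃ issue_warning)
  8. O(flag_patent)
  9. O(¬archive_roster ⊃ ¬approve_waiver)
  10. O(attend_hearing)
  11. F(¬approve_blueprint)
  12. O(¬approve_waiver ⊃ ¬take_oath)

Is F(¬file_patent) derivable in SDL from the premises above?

Yes

Premise 11, F(¬approve_blueprint), is equivalent to O(approve_blueprint).
From O(approve_blueprint) and premise 1, O(approve_blueprint ⊃ ¬issue_warning), we obtain O(¬issue_warning).
Premise 7 is O(wear_ppe ⊃ issue_warning); contrapositively O(¬issue_warning ⊃ ¬wear_ppe). Since O(¬issue_warning) holds, K gives O(¬wear_ppe).
Premise 6, O(¬take_oath ⊃ wear_ppe), contraposes to O(¬wear_ppe ⊃ take_oath); with O(¬wear_ppe) we get O(take_oath).
Premise 12 is O(¬approve_waiver ⊃ ¬take_oath); contrapositively O(take_oath ⊃ approve_waiver). Since O(take_oath) holds, K gives O(approve_waiver).
Premise 9 is O(¬archive_roster ⊃ ¬approve_waiver); contrapositively O(approve_waiver ⊃ archive_roster). Since O(approve_waiver) holds, K gives O(archive_roster).
From O(archive_roster) and premise 4, O(archive_roster ⊃ file_patent), we obtain O(file_patent).
Premises 2, 3, 5, 8, 10 do not contribute to this derivation.
So O(file_patent) holds, i.e. F(¬file_patent). The claim follows.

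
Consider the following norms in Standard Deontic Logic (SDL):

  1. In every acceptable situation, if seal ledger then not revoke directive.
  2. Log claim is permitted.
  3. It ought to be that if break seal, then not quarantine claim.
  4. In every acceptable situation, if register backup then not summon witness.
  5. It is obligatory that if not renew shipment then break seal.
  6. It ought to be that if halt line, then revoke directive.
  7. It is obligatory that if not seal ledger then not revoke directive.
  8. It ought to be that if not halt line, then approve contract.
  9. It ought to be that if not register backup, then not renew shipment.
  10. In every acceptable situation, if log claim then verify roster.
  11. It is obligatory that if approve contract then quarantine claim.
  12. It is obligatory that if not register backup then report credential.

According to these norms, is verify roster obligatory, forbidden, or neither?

Neither

Premise 10 is O(log_claim → verify_roster), but O(log_claim) is not derivable from the premises (the permission P(log_claim) asserts only ¬O(¬log_claim), not O(log_claim)), so it does not yield O(verify_roster).
No premise or chain of K-axiom applications forces O(verify_roster), and none forces O(¬verify_roster). So verify_roster is neither obligatory nor forbidden under these norms.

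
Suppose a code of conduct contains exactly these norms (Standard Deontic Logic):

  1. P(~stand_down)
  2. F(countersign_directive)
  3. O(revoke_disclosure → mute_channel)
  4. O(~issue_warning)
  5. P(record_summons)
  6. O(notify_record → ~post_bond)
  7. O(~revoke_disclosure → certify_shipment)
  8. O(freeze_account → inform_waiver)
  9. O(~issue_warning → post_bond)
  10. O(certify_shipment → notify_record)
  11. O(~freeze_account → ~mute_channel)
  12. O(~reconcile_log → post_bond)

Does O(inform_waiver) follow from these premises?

Premise 4 gives O(~issue_warning).
Premise 9 is O(~issue_warning → post_bond); since O(~issue_warning), deontic closure gives O(post_bond).
Premise 6 is O(notify_record → ~post_bond); contrapositively O(post_bond → ~notify_record). Since O(post_bond) holds, K gives O(~notify_record).
Premise 10, O(certify_shipment → notify_record), contraposes to O(~notify_record → ~certify_shipment); with O(~notify_record) we get O(~certify_shipment).
Premise 7, O(~revoke_disclosure → certify_shipment), contraposes to O(~certify_shipment → revoke_disclosure); with O(~certify_shipment) we get O(revoke_disclosure).
With premise 3, O(revoke_disclosure → mute_channel), the K-axiom yields O(mute_channel).
The contrapositive of premise 11 (O(~freeze_account → ~mute_channel)) is O(mute_channel → freeze_account), and O(mute_channel) is already established, so O(freeze_account).
From O(freeze_account) and premise 8, O(freeze_account → inform_waiver), we obtain O(inform_waiver).
Premises 1, 2, 5, 12 do not contribute to this derivation.
So O(inform_waiver) follows.

Yes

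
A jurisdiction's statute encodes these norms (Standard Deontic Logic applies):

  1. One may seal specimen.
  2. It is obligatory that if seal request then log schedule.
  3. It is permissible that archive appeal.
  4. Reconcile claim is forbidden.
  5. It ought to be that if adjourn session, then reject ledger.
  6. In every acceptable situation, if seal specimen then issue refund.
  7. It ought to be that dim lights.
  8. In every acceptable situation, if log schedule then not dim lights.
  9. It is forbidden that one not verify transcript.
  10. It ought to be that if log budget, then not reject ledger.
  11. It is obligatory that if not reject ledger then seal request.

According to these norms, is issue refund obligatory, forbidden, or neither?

Premise 6 is O(seal_specimen → issue_refund), but O(seal_specimen) is not derivable from the premises (the permission P(seal_specimen) asserts only ¬O(¬seal_specimen), not O(seal_specimen)), so it does not yield O(issue_refund).
No premise or chain of K-axiom applications forces O(issue_refund), and none forces O(¬issue_refund). So issue_refund is neither obligatory nor forbidden under these norms.

Neither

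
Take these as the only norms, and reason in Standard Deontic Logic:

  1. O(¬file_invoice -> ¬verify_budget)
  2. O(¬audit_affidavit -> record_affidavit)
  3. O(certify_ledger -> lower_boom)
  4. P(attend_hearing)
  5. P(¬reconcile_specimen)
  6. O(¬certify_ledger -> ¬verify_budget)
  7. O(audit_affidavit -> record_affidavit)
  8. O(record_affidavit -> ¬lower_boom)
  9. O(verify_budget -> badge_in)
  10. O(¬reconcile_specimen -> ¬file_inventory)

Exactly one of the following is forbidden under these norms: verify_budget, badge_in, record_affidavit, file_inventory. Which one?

verify_budget

By case analysis on ¬audit_affidavit: premise 2 gives O(¬audit_affidavit -> record_affidavit) and premise 7 gives O(audit_affidavit -> record_affidavit), so O(record_affidavit) either way.
With premise 8, O(record_affidavit -> ¬lower_boom), the K-axiom yields O(¬lower_boom).
Premise 3, O(certify_ledger -> lower_boom), contraposes to O(¬lower_boom -> ¬certify_ledger); with O(¬lower_boom) we get O(¬certify_ledger).
With premise 6, O(¬certify_ledger -> ¬verify_budget), the K-axiom yields O(¬verify_budget).
So O(¬verify_budget) holds, i.e. verify_budget is forbidden. None of the other listed options is forbidden under the premises.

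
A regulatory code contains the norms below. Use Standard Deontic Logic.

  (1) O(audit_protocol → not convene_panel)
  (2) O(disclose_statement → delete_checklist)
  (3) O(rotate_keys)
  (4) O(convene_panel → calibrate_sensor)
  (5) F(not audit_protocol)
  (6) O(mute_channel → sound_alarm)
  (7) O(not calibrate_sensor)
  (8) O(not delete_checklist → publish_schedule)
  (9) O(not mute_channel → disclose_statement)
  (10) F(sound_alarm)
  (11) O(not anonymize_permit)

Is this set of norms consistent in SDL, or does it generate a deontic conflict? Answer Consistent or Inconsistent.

Premise 4 is O(convene_panel → calibrate_sensor), but O(convene_panel) is not derivable from the premises, so it does not yield O(calibrate_sensor).
So O(calibrate_sensor) is not derivable, and the apparent clash with O(not calibrate_sensor) does not arise.
A world satisfying every obligation exists (e.g. anonymize_permit=false, audit_protocol=true, calibrate_sensor=false, convene_panel=false, delete_checklist=true, disclose_statement=true, mute_channel=false, publish_schedule=false, rotate_keys=true, sound_alarm=false); no atom is both obligatory and forbidden, so the set is consistent.

Consistent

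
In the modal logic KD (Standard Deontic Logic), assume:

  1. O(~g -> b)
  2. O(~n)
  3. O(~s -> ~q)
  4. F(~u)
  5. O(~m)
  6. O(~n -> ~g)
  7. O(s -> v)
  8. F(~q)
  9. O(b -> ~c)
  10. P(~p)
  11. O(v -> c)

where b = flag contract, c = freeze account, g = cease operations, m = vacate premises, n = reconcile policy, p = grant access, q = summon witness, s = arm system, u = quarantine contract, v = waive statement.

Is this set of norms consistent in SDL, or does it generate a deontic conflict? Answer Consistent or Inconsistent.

F(~q) at premise 8 means O(q).
Premise 3, O(~s -> ~q), contraposes to O(q -> s); with O(q) we get O(s).
From O(s) and premise 7, O(s -> v), we obtain O(v).
Premise 11 is O(v -> c); since O(v), deontic closure gives O(c).
The contrapositive of premise 9 (O(b -> ~c)) is O(c -> ~b), and O(c) is already established, so O(~b).
Premise 1, O(~g -> b), contraposes to O(~b -> g); with O(~b) we get O(g).
The contrapositive of premise 6 (O(~n -> ~g)) is O(g -> n), and O(g) is already established, so O(n).
But premise 2 directly asserts O(~n).
We now have both O(n) and O(~n) — n is simultaneously obligatory and forbidden, violating the D-axiom.

Inconsistent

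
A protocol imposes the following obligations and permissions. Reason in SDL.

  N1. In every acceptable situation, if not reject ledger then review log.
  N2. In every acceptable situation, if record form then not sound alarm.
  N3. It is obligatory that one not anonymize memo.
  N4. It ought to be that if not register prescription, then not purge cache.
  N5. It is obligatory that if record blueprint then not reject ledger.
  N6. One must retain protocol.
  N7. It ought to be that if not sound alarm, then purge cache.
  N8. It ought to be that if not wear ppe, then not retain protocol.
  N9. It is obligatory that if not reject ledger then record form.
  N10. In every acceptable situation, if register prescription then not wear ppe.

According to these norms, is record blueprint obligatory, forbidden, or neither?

Forbidden

Premise 6 gives O(retain_protocol).
Premise 8, O(¬wear_ppe → ¬retain_protocol), contraposes to O(retain_protocol → wear_ppe); with O(retain_protocol) we get O(wear_ppe).
The contrapositive of premise 10 (O(register_prescription → ¬wear_ppe)) is O(wear_ppe → ¬register_prescription), and O(wear_ppe) is already established, so O(¬register_prescription).
From O(¬register_prescription) and premise 4, O(¬register_prescription → ¬purge_cache), we obtain O(¬purge_cache).
Premise 7, O(¬sound_alarm → purge_cache), contraposes to O(¬purge_cache → sound_alarm); with O(¬purge_cache) we get O(sound_alarm).
Premise 2, O(record_form → ¬sound_alarm), contraposes to O(sound_alarm → ¬record_form); with O(sound_alarm) we get O(¬record_form).
Premise 9 is O(¬reject_ledger → record_form); contrapositively O(¬record_form → reject_ledger). Since O(¬record_form) holds, K gives O(reject_ledger).
Premise 5 is O(record_blueprint → ¬reject_ledger); contrapositively O(reject_ledger → ¬record_blueprint). Since O(reject_ledger) holds, K gives O(¬record_blueprint).
Premises 1, 3 do not contribute to this derivation.
Thus O(¬record_blueprint), which is F(record_blueprint): record_blueprint is forbidden.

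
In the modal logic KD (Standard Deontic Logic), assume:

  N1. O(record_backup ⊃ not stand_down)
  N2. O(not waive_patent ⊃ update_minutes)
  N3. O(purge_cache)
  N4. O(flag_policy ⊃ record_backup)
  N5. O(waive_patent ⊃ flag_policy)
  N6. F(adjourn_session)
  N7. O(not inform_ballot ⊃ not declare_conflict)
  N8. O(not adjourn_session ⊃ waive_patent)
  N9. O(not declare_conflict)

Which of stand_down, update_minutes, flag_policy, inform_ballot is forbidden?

Premise 6, F(adjourn_session), is equivalent to O(not adjourn_session).
Premise 8 is O(not adjourn_session ⊃ waive_patent); since O(not adjourn_session), deontic closure gives O(waive_patent).
Applying K to premise 5 (O(waive_patent ⊃ flag_policy)) and O(waive_patent) yields O(flag_policy).
Premise 4 is O(flag_policy ⊃ record_backup); since O(flag_policy), deontic closure gives O(record_backup).
With premise 1, O(record_backup ⊃ not stand_down), the K-axiom yields O(not stand_down).
So O(not stand_down) holds, i.e. stand_down is forbidden. None of the other listed options is forbidden under the premises.

stand_down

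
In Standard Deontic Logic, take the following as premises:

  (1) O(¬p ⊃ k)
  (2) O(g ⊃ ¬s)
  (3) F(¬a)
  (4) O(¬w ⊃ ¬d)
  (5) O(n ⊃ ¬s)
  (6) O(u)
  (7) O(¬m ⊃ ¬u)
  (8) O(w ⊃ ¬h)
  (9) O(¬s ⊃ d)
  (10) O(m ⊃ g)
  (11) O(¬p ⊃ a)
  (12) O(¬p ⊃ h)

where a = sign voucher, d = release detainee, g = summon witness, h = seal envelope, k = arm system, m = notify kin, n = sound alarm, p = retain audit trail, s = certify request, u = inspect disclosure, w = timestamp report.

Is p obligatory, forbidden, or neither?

Obligatory

Premise 6 states O(u) outright.
Premise 7, O(¬m ⊃ ¬u), contraposes to O(u ⊃ m); with O(u) we get O(m).
From O(m) and premise 10, O(m ⊃ g), we obtain O(g).
Premise 2 is O(g ⊃ ¬s); since O(g), deontic closure gives O(¬s).
Applying K to premise 9 (O(¬s ⊃ d)) and O(¬s) yields O(d).
The contrapositive of premise 4 (O(¬w ⊃ ¬d)) is O(d ⊃ w), and O(d) is already established, so O(w).
From O(w) and premise 8, O(w ⊃ ¬h), we obtain O(¬h).
Premise 12, O(¬p ⊃ h), contraposes to O(¬h ⊃ p); with O(¬h) we get O(p).
Premises 1, 3, 5, 11 do not contribute to this derivation.
Hence p is obligatory.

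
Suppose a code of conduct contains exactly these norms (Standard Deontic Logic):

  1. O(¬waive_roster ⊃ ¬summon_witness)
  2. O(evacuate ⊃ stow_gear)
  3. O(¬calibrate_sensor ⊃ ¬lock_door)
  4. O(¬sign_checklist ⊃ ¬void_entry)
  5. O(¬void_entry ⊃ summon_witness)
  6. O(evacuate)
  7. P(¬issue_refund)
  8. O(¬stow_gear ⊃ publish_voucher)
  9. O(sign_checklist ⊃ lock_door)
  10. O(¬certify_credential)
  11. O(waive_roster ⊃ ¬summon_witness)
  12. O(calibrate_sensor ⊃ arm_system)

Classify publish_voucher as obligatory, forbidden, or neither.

Neither

Premise 8 is O(¬stow_gear ⊃ publish_voucher), but O(¬stow_gear) is not derivable from the premises, so it does not yield O(publish_voucher).
No premise or chain of K-axiom applications forces O(publish_voucher), and none forces O(¬publish_voucher). So publish_voucher is neither obligatory nor forbidden under these norms.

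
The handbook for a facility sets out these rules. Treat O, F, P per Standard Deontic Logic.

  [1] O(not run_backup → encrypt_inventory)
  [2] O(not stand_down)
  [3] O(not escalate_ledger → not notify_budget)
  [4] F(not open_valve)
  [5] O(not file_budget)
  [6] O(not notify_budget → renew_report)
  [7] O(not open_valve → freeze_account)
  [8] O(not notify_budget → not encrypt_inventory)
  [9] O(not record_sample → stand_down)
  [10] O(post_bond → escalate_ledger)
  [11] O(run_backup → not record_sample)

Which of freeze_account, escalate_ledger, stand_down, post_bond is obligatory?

From premise 2 we have O(not stand_down).
The contrapositive of premise 9 (O(not record_sample → stand_down)) is O(not stand_down → record_sample), and O(not stand_down) is already established, so O(record_sample).
Premise 11 is O(run_backup → not record_sample); contrapositively O(record_sample → not run_backup). Since O(record_sample) holds, K gives O(not run_backup).
Premise 1 is O(not run_backup → encrypt_inventory); since O(not run_backup), deontic closure gives O(encrypt_inventory).
The contrapositive of premise 8 (O(not notify_budget → not encrypt_inventory)) is O(encrypt_inventory → notify_budget), and O(encrypt_inventory) is already established, so O(notify_budget).
Premise 3 is O(not escalate_ledger → not notify_budget); contrapositively O(notify_budget → escalate_ledger). Since O(notify_budget) holds, K gives O(escalate_ledger).
So O(escalate_ledger) holds — escalate_ledger is obligatory. None of the other listed options is made obligatory by any chain of premises.

escalate_ledger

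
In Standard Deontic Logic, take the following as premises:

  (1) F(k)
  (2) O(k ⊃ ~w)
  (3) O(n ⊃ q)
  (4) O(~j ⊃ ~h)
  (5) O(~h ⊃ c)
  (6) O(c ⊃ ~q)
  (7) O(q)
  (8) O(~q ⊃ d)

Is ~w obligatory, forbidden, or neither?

Neither

Premise 2 is O(k ⊃ ~w), but O(k) is not derivable from the premises, so it does not yield O(~w).
No premise or chain of K-axiom applications forces O(~w), and none forces O(w). So ~w is neither obligatory nor forbidden under these norms.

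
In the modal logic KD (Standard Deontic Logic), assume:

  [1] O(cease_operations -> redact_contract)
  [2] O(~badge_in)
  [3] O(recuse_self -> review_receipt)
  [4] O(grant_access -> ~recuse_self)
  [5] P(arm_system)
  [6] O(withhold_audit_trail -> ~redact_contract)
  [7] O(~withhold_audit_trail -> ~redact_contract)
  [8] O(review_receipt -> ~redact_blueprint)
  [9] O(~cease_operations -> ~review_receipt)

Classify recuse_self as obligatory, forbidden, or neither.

Premises 7 and 6 are O(~withhold_audit_trail -> ~redact_contract) and O(withhold_audit_trail -> ~redact_contract); every ideal world satisfies ~withhold_audit_trail or withhold_audit_trail, so in either case ~redact_contract holds — hence O(~redact_contract).
Premise 1, O(cease_operations -> redact_contract), contraposes to O(~redact_contract -> ~cease_operations); with O(~redact_contract) we get O(~cease_operations).
With premise 9, O(~cease_operations -> ~review_receipt), the K-axiom yields O(~review_receipt).
Premise 3 is O(recuse_self -> review_receipt); contrapositively O(~review_receipt -> ~recuse_self). Since O(~review_receipt) holds, K gives O(~recuse_self).
Premises 2, 4, 5, 8 do not contribute to this derivation.
Thus O(~recuse_self), which is F(recuse_self): recuse_self is forbidden.

Forbidden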